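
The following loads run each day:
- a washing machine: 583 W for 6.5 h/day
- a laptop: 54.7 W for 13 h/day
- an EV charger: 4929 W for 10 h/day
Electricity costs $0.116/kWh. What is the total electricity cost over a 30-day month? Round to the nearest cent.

washing machine: 583 W × 6.5 h × 30 d = 113,685 Wh = 113.7 kWh
laptop: 54.7 W × 13 h × 30 d = 21,333 Wh = 21.33 kWh
EV charger: 4929 W × 10 h × 30 d = 1,478,700 Wh = 1,479 kWh
Total energy = 113.7 + 21.33 + 1,479 = 1,614 kWh
Cost = 1,614 kWh × $0.116 = $187.19

$187.19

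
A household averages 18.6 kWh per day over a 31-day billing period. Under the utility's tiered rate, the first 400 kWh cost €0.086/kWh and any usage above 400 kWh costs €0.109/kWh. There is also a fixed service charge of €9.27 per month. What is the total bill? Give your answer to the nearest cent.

Usage = 18.6 kWh/day × 31 days = 576.6 kWh
First 400 kWh × €0.086 = €34.40
Remaining 176.6 kWh × €0.109 = €19.25
Energy charge = €53.65; + service €9.27 = €62.92

€62.92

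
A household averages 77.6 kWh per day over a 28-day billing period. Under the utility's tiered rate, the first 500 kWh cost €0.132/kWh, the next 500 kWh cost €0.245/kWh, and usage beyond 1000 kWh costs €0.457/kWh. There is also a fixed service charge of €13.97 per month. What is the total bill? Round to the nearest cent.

€738.44

Usage = 77.6 kWh/day × 28 days = 2172.8 kWh
First 500 kWh × €0.132 = €66.00
Next 500 kWh × €0.245 = €122.50
Remaining 1172.8 kWh × €0.457 = €535.97
Energy charge = €724.47; + service €13.97 = €738.44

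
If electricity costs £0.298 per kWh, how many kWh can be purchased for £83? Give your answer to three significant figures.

279 kWh

£83 / £0.298 per kWh = 278.5 kWh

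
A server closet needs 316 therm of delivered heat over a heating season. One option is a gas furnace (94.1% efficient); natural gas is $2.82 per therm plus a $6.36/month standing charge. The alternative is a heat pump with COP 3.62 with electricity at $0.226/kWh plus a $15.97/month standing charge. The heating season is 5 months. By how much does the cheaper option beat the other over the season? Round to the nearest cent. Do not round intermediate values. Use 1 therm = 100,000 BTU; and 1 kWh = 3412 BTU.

$320.74

Heat load = 316 therm × 100,000 = 31,600,000 BTU
Gas: input = 31,600,000 / 0.941 = 33,581,296 BTU = 335.8 therm → 335.8 × $2.82 = $946.99; + 5 × $6.36 standing = $978.79
Heat pump: 31,600,000 BTU / 3412 = 9,261 kWh heat; / 3.62 = 2,558 kWh in → × $0.226 = $578.20; + 5 × $15.97 standing = $658.05
Difference = |$978.79 − $658.05| = $320.74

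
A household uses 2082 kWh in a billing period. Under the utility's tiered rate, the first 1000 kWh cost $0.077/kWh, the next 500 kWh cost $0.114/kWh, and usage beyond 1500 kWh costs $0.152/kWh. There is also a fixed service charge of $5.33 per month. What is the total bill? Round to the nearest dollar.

First 1000 kWh × $0.077 = $77.00
Next 500 kWh × $0.114 = $57.00
Remaining 582 kWh × $0.152 = $88.46
Energy charge = $222.46; + service $5.33 = $227.79 ≈ $228

$228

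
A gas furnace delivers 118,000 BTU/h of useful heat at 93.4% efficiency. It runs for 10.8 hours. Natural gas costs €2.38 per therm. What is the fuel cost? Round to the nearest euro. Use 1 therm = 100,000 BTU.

Heat delivered = 118,000 BTU/h × 10.8 h = 1,274,400 BTU
Gas input = 1,274,400 / 0.934 = 1,364,454 BTU
= 1,364,454 / 100,000 = 13.64 therm
Cost = 13.64 × €2.38/therm = €32.47 ≈ €32

€32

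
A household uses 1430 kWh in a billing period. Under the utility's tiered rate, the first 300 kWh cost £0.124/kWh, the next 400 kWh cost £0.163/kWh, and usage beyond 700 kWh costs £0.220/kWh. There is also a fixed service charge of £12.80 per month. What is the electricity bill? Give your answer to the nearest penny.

£275.80

First 300 kWh × £0.124 = £37.20
Next 400 kWh × £0.163 = £65.20
Remaining 730 kWh × £0.220 = £160.60
Energy charge = £263.00; + service £12.80 = £275.80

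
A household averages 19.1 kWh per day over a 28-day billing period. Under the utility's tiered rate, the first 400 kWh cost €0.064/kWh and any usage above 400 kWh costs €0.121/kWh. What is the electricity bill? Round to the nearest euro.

Usage = 19.1 kWh/day × 28 days = 534.8 kWh
First 400 kWh × €0.064 = €25.60
Remaining 134.8 kWh × €0.121 = €16.31
Total = €41.91 ≈ €42

€42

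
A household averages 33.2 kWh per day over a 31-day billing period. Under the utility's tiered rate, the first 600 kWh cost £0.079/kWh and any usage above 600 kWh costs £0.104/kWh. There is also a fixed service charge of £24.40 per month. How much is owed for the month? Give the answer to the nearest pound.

Usage = 33.2 kWh/day × 31 days = 1029.2 kWh
First 600 kWh × £0.079 = £47.40
Remaining 429.2 kWh × £0.104 = £44.64
Energy charge = £92.04; + service £24.40 = £116.44 ≈ £116

£116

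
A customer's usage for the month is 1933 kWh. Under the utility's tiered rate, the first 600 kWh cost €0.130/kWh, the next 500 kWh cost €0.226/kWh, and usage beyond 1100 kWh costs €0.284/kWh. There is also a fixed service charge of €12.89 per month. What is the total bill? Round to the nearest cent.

First 600 kWh × €0.130 = €78.00
Next 500 kWh × €0.226 = €113.00
Remaining 833 kWh × €0.284 = €236.57
Energy charge = €427.57; + service €12.89 = €440.46

€440.46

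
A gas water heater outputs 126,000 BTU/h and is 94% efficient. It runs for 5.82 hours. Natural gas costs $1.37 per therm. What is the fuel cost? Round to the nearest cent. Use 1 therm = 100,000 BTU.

Heat delivered = 126,000 BTU/h × 5.82 h = 733,320 BTU
Gas input = 733,320 / 0.94 = 780,128 BTU
= 780,128 / 100,000 = 7.801 therm
Cost = 7.801 × $1.37/therm = $10.69

$10.69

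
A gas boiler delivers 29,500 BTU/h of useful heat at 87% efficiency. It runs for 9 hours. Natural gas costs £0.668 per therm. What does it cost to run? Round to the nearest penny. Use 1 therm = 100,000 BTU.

Heat delivered = 29,500 BTU/h × 9 h = 265,500 BTU
Gas input = 265,500 / 0.87 = 305,172 BTU
= 305,172 / 100,000 = 3.052 therm
Cost = 3.052 × £0.668/therm = £2.04

£2.04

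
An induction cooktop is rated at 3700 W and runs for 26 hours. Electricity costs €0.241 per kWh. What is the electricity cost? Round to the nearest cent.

€23.18

Energy = 3700 W × 26 h = 96,200 Wh = 96.2 kWh
Cost = 96.2 kWh × €0.241/kWh = €23.18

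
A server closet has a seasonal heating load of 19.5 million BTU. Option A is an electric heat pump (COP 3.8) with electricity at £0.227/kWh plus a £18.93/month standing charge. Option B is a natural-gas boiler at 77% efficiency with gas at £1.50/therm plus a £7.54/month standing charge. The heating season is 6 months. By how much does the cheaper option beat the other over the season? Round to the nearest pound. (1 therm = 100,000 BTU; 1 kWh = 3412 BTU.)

Heat load = 19.5 × 10⁶ BTU = 19,500,000 BTU
Gas: input = 19,500,000 / 0.770 = 25,324,675 BTU = 253.2 therm → 253.2 × £1.50 = £379.87; + 6 × £7.54 standing = £425.11
Heat pump: 19,500,000 BTU / 3412 = 5,715 kWh heat; / 3.8 = 1,504 kWh in → × £0.227 = £341.40; + 6 × £18.93 standing = £454.98
Difference = |£425.11 − £454.98| = £29.87 ≈ £30

£30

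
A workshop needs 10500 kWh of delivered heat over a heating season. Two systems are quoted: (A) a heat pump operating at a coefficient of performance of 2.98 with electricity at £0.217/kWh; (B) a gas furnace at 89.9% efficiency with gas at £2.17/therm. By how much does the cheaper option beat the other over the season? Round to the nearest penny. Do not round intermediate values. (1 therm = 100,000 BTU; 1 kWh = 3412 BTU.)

£100.17

Heat load = 10500 kWh × 3412 = 35,826,000 BTU
Gas: input = 35,826,000 / 0.899 = 39,850,945 BTU = 398.5 therm → 398.5 × £2.17 = £864.77
Heat pump: 35,826,000 BTU / 3412 = 10,500 kWh heat; / 2.98 = 3,523 kWh in → × £0.217 = £764.60
Difference = |£864.77 − £764.60| = £100.17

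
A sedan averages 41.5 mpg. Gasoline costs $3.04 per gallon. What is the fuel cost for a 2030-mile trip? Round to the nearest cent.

$148.70

Fuel = 2030 mi / 41.5 mpg = 48.92 gal
Cost = 48.92 gal × $3.04/gal = $148.70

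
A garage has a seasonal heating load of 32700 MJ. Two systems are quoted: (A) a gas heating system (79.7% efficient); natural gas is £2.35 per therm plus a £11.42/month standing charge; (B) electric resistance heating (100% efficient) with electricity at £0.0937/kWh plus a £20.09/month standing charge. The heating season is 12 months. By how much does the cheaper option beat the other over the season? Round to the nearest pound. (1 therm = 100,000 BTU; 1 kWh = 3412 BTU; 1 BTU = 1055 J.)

£41

Heat load = 32700 MJ = 32,700,000,000 J / 1055 = 30,995,261 BTU
Gas: input = 30,995,261 / 0.797 = 38,889,913 BTU = 388.9 therm → 388.9 × £2.35 = £913.91; + 12 × £11.42 standing = £1,050.95
Electric: 30,995,261 BTU / 3412 = 9,084 kWh → × £0.0937 = £851.19; + 12 × £20.09 standing = £1,092.27
Difference = |£1,050.95 − £1,092.27| = £41.32 ≈ £41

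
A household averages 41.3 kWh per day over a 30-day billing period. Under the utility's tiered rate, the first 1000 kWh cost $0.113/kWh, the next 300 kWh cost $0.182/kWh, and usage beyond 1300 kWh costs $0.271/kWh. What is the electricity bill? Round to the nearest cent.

$156.50

Usage = 41.3 kWh/day × 30 days = 1239 kWh
First 1000 kWh × $0.113 = $113.00
Next 239 kWh × $0.182 = $43.50
Remaining tier: 0 kWh (not reached)
Total = $156.50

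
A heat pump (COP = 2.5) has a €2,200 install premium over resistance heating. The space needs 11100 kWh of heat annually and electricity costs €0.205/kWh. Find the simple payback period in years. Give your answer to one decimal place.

1.6 years

Resistance: 11100 kWh × €0.205 = €2,275.50/yr
Heat pump: 11100 / 2.5 = 4440 kWh in → × €0.205 = €910.20/yr
Annual savings = €1,365.30
Payback = €2,200 / €1,365.30 = 1.61 years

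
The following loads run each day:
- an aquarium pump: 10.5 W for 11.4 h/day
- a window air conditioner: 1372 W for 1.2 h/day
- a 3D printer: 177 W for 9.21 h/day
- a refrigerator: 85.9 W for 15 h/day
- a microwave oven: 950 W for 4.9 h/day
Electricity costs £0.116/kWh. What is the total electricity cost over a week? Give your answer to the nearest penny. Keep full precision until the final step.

£7.58

aquarium pump: 10.5 W × 11.4 h × 7 d = 838 Wh = 0.8379 kWh
window air conditioner: 1372 W × 1.2 h × 7 d = 11,525 Wh = 11.52 kWh
3D printer: 177 W × 9.21 h × 7 d = 11,411 Wh = 11.41 kWh
refrigerator: 85.9 W × 15 h × 7 d = 9,020 Wh = 9.02 kWh
microwave oven: 950 W × 4.9 h × 7 d = 32,585 Wh = 32.59 kWh
Total energy = 0.8379 + 11.52 + 11.41 + 9.02 + 32.59 = 65.38 kWh
Cost = 65.38 kWh × £0.116 = £7.58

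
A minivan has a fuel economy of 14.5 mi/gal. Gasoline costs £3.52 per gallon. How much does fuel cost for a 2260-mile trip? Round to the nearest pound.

£549

Fuel = 2260 mi / 14.5 mpg = 155.9 gal
Cost = 155.9 gal × £3.52/gal = £548.63 ≈ £549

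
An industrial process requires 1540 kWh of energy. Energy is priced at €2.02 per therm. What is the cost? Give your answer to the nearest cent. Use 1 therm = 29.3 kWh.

1540 kWh × (0.03413 therm/kWh) = 52.56 therm
Cost = 52.56 therm × €2.02/therm = €106.17

€106.17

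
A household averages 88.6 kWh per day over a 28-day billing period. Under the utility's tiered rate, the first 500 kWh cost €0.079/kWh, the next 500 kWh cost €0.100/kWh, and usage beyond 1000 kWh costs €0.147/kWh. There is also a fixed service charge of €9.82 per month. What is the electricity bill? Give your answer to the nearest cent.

Usage = 88.6 kWh/day × 28 days = 2480.8 kWh
First 500 kWh × €0.079 = €39.50
Next 500 kWh × €0.100 = €50.00
Remaining 1480.8 kWh × €0.147 = €217.68
Energy charge = €307.18; + service €9.82 = €317.00

€317.00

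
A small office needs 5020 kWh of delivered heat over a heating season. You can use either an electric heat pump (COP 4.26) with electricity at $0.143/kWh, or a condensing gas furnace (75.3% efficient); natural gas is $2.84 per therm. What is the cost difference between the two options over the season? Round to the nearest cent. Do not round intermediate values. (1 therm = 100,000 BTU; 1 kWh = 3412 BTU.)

Heat load = 5020 kWh × 3412 = 17,128,240 BTU
Gas: input = 17,128,240 / 0.753 = 22,746,667 BTU = 227.5 therm → 227.5 × $2.84 = $646.01
Heat pump: 17,128,240 BTU / 3412 = 5,020 kWh heat; / 4.26 = 1,178 kWh in → × $0.143 = $168.51
Difference = |$646.01 − $168.51| = $477.49

$477.49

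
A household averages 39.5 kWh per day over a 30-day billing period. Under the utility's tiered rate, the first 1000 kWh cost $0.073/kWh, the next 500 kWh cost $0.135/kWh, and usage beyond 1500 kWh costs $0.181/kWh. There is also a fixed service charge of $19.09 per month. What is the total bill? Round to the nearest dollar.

$117

Usage = 39.5 kWh/day × 30 days = 1185 kWh
First 1000 kWh × $0.073 = $73.00
Next 185 kWh × $0.135 = $24.98
Remaining tier: 0 kWh (not reached)
Energy charge = $97.97; + service $19.09 = $117.06 ≈ $117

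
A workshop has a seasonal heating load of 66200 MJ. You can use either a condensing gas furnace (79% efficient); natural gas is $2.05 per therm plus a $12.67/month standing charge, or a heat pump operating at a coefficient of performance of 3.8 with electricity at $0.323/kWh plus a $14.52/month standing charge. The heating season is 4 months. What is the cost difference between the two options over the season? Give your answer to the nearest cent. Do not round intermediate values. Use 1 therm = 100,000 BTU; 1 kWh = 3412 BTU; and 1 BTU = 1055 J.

Heat load = 66200 MJ = 66,200,000,000 J / 1055 = 62,748,815 BTU
Gas: input = 62,748,815 / 0.79 = 79,428,880 BTU = 794.3 therm → 794.3 × $2.05 = $1,628.29; + 4 × $12.67 standing = $1,678.97
Heat pump: 62,748,815 BTU / 3412 = 18,390 kWh heat; / 3.8 = 4,840 kWh in → × $0.323 = $1,563.20; + 4 × $14.52 standing = $1,621.28
Difference = |$1,678.97 − $1,621.28| = $57.69

$57.69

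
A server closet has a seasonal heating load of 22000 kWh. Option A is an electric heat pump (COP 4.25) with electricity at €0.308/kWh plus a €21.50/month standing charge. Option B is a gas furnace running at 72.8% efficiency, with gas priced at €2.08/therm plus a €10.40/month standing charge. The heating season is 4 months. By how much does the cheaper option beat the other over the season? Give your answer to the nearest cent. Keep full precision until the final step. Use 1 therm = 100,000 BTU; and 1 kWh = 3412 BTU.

Heat load = 22000 kWh × 3412 = 75,064,000 BTU
Gas: input = 75,064,000 / 0.728 = 103,109,890 BTU = 1,031 therm → 1,031 × €2.08 = €2,144.69; + 4 × €10.40 standing = €2,186.29
Heat pump: 75,064,000 BTU / 3412 = 22,000 kWh heat; / 4.25 = 5,176 kWh in → × €0.308 = €1,594.35; + 4 × €21.50 standing = €1,680.35
Difference = |€2,186.29 − €1,680.35| = €505.93

€505.93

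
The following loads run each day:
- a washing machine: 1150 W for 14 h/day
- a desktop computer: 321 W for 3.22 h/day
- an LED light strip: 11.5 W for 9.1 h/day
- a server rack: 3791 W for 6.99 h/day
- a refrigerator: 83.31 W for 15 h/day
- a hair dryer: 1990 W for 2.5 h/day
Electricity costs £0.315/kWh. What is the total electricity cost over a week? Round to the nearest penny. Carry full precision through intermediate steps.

£110.17

washing machine: 1150 W × 14 h × 7 d = 112,700 Wh = 112.7 kWh
desktop computer: 321 W × 3.22 h × 7 d = 7,235 Wh = 7.235 kWh
LED light strip: 11.5 W × 9.1 h × 7 d = 733 Wh = 0.7325 kWh
server rack: 3791 W × 6.99 h × 7 d = 185,494 Wh = 185.5 kWh
refrigerator: 83.31 W × 15 h × 7 d = 8,748 Wh = 8.748 kWh
hair dryer: 1990 W × 2.5 h × 7 d = 34,825 Wh = 34.83 kWh
Total energy = 112.7 + 7.235 + 0.7325 + 185.5 + 8.748 + 34.83 = 349.7 kWh
Cost = 349.7 kWh × £0.315 = £110.17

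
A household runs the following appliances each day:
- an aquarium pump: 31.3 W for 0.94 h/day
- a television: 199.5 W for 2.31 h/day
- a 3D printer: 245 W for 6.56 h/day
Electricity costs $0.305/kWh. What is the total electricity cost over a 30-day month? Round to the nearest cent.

$19.19

aquarium pump: 31.3 W × 0.94 h × 30 d = 883 Wh = 0.8827 kWh
television: 199.5 W × 2.31 h × 30 d = 13,825 Wh = 13.83 kWh
3D printer: 245 W × 6.56 h × 30 d = 48,216 Wh = 48.22 kWh
Total energy = 0.8827 + 13.83 + 48.22 = 62.92 kWh
Cost = 62.92 kWh × $0.305 = $19.19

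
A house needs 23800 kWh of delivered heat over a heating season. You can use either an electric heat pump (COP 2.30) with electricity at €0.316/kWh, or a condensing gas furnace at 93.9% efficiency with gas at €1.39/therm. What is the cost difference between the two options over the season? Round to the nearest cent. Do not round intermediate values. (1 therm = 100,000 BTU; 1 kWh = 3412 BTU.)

€2067.83

Heat load = 23800 kWh × 3412 = 81,205,600 BTU
Gas: input = 81,205,600 / 0.939 = 86,480,937 BTU = 864.8 therm → 864.8 × €1.39 = €1,202.09
Heat pump: 81,205,600 BTU / 3412 = 23,800 kWh heat; / 2.30 = 10,350 kWh in → × €0.316 = €3,269.91
Difference = |€1,202.09 − €3,269.91| = €2,067.83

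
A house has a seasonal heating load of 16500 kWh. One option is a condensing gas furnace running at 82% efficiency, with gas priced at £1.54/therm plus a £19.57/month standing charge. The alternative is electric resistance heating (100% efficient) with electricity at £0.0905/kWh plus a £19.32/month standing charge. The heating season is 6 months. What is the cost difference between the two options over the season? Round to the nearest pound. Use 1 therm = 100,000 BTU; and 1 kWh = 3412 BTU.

Heat load = 16500 kWh × 3412 = 56,298,000 BTU
Gas: input = 56,298,000 / 0.82 = 68,656,098 BTU = 686.6 therm → 686.6 × £1.54 = £1,057.30; + 6 × £19.57 standing = £1,174.72
Electric: 56,298,000 BTU / 3412 = 16,500 kWh → × £0.0905 = £1,493.25; + 6 × £19.32 standing = £1,609.17
Difference = |£1,174.72 − £1,609.17| = £434.45 ≈ £434

£434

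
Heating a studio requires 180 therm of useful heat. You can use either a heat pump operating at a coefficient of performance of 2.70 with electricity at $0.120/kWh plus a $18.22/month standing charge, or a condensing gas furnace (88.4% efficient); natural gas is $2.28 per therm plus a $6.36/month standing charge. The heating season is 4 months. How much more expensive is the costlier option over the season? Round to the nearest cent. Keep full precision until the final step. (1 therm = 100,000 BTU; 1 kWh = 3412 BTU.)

$182.35

Heat load = 180 therm × 100,000 = 18,000,000 BTU
Gas: input = 18,000,000 / 0.884 = 20,361,991 BTU = 203.6 therm → 203.6 × $2.28 = $464.25; + 4 × $6.36 standing = $489.69
Heat pump: 18,000,000 BTU / 3412 = 5,275 kWh heat; / 2.70 = 1,954 kWh in → × $0.120 = $234.47; + 4 × $18.22 standing = $307.35
Difference = |$489.69 − $307.35| = $182.35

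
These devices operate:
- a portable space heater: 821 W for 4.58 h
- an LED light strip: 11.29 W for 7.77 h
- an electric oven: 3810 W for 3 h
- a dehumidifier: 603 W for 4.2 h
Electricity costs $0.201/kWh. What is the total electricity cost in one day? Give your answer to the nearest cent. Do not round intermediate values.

portable space heater: 821 W × 4.58 h = 3,760 Wh = 3.76 kWh
LED light strip: 11.29 W × 7.77 h = 88 Wh = 0.08772 kWh
electric oven: 3810 W × 3 h = 11,430 Wh = 11.43 kWh
dehumidifier: 603 W × 4.2 h = 2,533 Wh = 2.533 kWh
Total energy = 3.76 + 0.08772 + 11.43 + 2.533 = 17.81 kWh
Cost = 17.81 kWh × $0.201 = $3.58

$3.58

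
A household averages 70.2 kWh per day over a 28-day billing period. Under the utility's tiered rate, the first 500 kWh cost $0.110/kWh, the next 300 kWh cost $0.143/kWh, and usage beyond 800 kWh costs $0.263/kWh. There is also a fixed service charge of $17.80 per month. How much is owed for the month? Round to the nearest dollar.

$422

Usage = 70.2 kWh/day × 28 days = 1965.6 kWh
First 500 kWh × $0.110 = $55.00
Next 300 kWh × $0.143 = $42.90
Remaining 1165.6 kWh × $0.263 = $306.55
Energy charge = $404.45; + service $17.80 = $422.25 ≈ $422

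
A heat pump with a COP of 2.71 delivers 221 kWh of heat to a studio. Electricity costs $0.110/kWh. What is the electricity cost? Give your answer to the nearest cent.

$8.97

Electrical input = 221 kWh / 2.71 = 81.55 kWh
Cost = 81.55 × $0.110/kWh = $8.97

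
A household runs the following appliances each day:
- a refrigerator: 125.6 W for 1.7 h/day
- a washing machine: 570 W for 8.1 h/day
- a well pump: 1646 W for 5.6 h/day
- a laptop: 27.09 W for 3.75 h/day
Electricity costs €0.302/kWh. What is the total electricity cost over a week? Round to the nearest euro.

refrigerator: 125.6 W × 1.7 h × 7 d = 1,495 Wh = 1.495 kWh
washing machine: 570 W × 8.1 h × 7 d = 32,319 Wh = 32.32 kWh
well pump: 1646 W × 5.6 h × 7 d = 64,523 Wh = 64.52 kWh
laptop: 27.09 W × 3.75 h × 7 d = 711 Wh = 0.7111 kWh
Total energy = 1.495 + 32.32 + 64.52 + 0.7111 = 99.05 kWh
Cost = 99.05 kWh × €0.302 = €29.91 ≈ €30

€30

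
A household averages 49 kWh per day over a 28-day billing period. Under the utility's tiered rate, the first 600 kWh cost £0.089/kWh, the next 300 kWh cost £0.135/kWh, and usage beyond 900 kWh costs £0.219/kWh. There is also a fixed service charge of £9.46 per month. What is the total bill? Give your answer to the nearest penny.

£206.73

Usage = 49 kWh/day × 28 days = 1372 kWh
First 600 kWh × £0.089 = £53.40
Next 300 kWh × £0.135 = £40.50
Remaining 472 kWh × £0.219 = £103.37
Energy charge = £197.27; + service £9.46 = £206.73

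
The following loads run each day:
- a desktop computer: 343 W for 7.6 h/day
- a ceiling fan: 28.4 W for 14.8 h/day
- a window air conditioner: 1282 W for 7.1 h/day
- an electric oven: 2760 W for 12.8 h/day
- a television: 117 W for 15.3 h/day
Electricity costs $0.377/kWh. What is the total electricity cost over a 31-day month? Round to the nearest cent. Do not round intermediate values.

desktop computer: 343 W × 7.6 h × 31 d = 80,811 Wh = 80.81 kWh
ceiling fan: 28.4 W × 14.8 h × 31 d = 13,030 Wh = 13.03 kWh
window air conditioner: 1282 W × 7.1 h × 31 d = 282,168 Wh = 282.2 kWh
electric oven: 2760 W × 12.8 h × 31 d = 1,095,168 Wh = 1,095 kWh
television: 117 W × 15.3 h × 31 d = 55,493 Wh = 55.49 kWh
Total energy = 80.81 + 13.03 + 282.2 + 1,095 + 55.49 = 1,527 kWh
Cost = 1,527 kWh × $0.377 = $575.55

$575.55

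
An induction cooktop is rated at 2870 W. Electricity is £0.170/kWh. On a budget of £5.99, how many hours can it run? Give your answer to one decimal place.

Energy budget = £5.99 / £0.170 per kWh = 35.24 kWh = 35,235 Wh
Runtime = 35,235 Wh / 2870 W = 12.28 h

12.3 h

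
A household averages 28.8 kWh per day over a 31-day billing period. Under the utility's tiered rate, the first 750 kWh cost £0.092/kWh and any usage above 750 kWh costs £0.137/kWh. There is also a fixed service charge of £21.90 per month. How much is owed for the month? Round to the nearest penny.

Usage = 28.8 kWh/day × 31 days = 892.8 kWh
First 750 kWh × £0.092 = £69.00
Remaining 142.8 kWh × £0.137 = £19.56
Energy charge = £88.56; + service £21.90 = £110.46

£110.46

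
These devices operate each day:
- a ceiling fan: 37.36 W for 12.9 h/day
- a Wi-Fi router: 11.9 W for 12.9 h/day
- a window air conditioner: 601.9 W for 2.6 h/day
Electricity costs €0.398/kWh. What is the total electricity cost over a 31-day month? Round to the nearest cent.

ceiling fan: 37.36 W × 12.9 h × 31 d = 14,940 Wh = 14.94 kWh
Wi-Fi router: 11.9 W × 12.9 h × 31 d = 4,759 Wh = 4.759 kWh
window air conditioner: 601.9 W × 2.6 h × 31 d = 48,513 Wh = 48.51 kWh
Total energy = 14.94 + 4.759 + 48.51 = 68.21 kWh
Cost = 68.21 kWh × €0.398 = €27.15

€27.15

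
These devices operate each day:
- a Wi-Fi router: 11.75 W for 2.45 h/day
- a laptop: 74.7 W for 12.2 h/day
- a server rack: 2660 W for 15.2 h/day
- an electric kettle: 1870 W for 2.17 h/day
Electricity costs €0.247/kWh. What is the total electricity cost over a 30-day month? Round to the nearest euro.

Wi-Fi router: 11.75 W × 2.45 h × 30 d = 864 Wh = 0.8636 kWh
laptop: 74.7 W × 12.2 h × 30 d = 27,340 Wh = 27.34 kWh
server rack: 2660 W × 15.2 h × 30 d = 1,212,960 Wh = 1,213 kWh
electric kettle: 1870 W × 2.17 h × 30 d = 121,737 Wh = 121.7 kWh
Total energy = 0.8636 + 27.34 + 1,213 + 121.7 = 1,363 kWh
Cost = 1,363 kWh × €0.247 = €336.64 ≈ €337

€337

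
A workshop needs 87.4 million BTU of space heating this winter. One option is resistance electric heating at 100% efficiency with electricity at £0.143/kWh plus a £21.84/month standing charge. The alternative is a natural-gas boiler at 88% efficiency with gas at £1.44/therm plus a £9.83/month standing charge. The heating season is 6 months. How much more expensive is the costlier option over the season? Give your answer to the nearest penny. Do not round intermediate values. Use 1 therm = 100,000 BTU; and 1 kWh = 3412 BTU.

£2304.89

Heat load = 87.4 × 10⁶ BTU = 87,400,000 BTU
Gas: input = 87,400,000 / 0.88 = 99,318,182 BTU = 993.2 therm → 993.2 × £1.44 = £1,430.18; + 6 × £9.83 standing = £1,489.16
Electric: 87,400,000 BTU / 3412 = 25,620 kWh → × £0.143 = £3,663.01; + 6 × £21.84 standing = £3,794.05
Difference = |£1,489.16 − £3,794.05| = £2,304.89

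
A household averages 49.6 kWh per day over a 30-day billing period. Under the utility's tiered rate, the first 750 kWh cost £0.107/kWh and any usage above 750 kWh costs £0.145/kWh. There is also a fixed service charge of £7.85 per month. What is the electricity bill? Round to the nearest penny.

Usage = 49.6 kWh/day × 30 days = 1488 kWh
First 750 kWh × £0.107 = £80.25
Remaining 738 kWh × £0.145 = £107.01
Energy charge = £187.26; + service £7.85 = £195.11

£195.11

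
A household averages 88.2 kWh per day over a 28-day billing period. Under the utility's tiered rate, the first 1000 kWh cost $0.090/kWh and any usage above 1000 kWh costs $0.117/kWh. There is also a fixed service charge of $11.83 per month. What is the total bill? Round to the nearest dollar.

Usage = 88.2 kWh/day × 28 days = 2469.6 kWh
First 1000 kWh × $0.090 = $90.00
Remaining 1469.6 kWh × $0.117 = $171.94
Energy charge = $261.94; + service $11.83 = $273.77 ≈ $274

$274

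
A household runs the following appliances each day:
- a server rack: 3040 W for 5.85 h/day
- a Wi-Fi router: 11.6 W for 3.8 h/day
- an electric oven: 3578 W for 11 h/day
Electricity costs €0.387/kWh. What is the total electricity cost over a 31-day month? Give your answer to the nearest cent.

€686.06

server rack: 3040 W × 5.85 h × 31 d = 551,304 Wh = 551.3 kWh
Wi-Fi router: 11.6 W × 3.8 h × 31 d = 1,366 Wh = 1.366 kWh
electric oven: 3578 W × 11 h × 31 d = 1,220,098 Wh = 1,220 kWh
Total energy = 551.3 + 1.366 + 1,220 = 1,773 kWh
Cost = 1,773 kWh × €0.387 = €686.06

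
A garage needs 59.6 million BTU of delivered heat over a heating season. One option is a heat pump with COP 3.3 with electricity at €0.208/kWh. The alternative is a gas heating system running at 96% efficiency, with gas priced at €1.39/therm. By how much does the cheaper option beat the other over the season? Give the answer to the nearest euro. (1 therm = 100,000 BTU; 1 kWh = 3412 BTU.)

€238

Heat load = 59.6 × 10⁶ BTU = 59,600,000 BTU
Gas: input = 59,600,000 / 0.96 = 62,083,333 BTU = 620.8 therm → 620.8 × €1.39 = €862.96
Heat pump: 59,600,000 BTU / 3412 = 17,470 kWh heat; / 3.3 = 5,293 kWh in → × €0.208 = €1,101.00
Difference = |€862.96 − €1,101.00| = €238.04 ≈ €238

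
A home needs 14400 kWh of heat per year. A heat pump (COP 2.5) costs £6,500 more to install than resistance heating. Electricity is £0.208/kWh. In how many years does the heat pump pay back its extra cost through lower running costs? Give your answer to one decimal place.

Resistance: 14400 kWh × £0.208 = £2,995.20/yr
Heat pump: 14400 / 2.5 = 5760 kWh in → × £0.208 = £1,198.08/yr
Annual savings = £1,797.12
Payback = £6,500 / £1,797.12 = 3.62 years

3.6 years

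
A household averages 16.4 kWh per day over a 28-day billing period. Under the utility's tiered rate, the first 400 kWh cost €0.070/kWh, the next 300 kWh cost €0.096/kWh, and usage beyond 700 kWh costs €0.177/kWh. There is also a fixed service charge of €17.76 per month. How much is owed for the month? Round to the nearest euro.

Usage = 16.4 kWh/day × 28 days = 459.2 kWh
First 400 kWh × €0.070 = €28.00
Next 59.2 kWh × €0.096 = €5.68
Remaining tier: 0 kWh (not reached)
Energy charge = €33.68; + service €17.76 = €51.44 ≈ €51

€51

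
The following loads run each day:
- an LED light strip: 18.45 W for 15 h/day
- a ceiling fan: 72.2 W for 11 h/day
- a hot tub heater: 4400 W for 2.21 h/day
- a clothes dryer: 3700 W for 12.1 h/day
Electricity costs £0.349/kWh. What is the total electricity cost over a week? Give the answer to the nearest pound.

LED light strip: 18.45 W × 15 h × 7 d = 1,937 Wh = 1.937 kWh
ceiling fan: 72.2 W × 11 h × 7 d = 5,559 Wh = 5.559 kWh
hot tub heater: 4400 W × 2.21 h × 7 d = 68,068 Wh = 68.07 kWh
clothes dryer: 3700 W × 12.1 h × 7 d = 313,390 Wh = 313.4 kWh
Total energy = 1.937 + 5.559 + 68.07 + 313.4 = 389 kWh
Cost = 389 kWh × £0.349 = £135.75 ≈ £136

£136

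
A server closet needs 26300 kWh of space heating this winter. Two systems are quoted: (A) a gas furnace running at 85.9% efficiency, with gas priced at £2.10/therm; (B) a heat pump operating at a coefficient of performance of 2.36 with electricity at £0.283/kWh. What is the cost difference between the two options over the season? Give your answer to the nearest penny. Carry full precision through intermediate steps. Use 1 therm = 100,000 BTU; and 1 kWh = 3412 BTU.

Heat load = 26300 kWh × 3412 = 89,735,600 BTU
Gas: input = 89,735,600 / 0.859 = 104,465,192 BTU = 1,045 therm → 1,045 × £2.10 = £2,193.77
Heat pump: 89,735,600 BTU / 3412 = 26,300 kWh heat; / 2.36 = 11,140 kWh in → × £0.283 = £3,153.77
Difference = |£2,193.77 − £3,153.77| = £960.00

£960.00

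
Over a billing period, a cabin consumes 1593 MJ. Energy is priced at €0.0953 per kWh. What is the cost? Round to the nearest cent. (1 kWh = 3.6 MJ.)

1593 MJ × (0.27778 kWh/MJ) = 442.5 kWh
Cost = 442.5 kWh × €0.0953/kWh = €42.17

€42.17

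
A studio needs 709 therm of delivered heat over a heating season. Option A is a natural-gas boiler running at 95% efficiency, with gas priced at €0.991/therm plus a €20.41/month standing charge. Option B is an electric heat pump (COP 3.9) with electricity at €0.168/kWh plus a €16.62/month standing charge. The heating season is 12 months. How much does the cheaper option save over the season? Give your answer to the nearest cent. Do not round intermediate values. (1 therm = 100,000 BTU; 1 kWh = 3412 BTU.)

Heat load = 709 therm × 100,000 = 70,900,000 BTU
Gas: input = 70,900,000 / 0.95 = 74,631,579 BTU = 746.3 therm → 746.3 × €0.991 = €739.60; + 12 × €20.41 standing = €984.52
Heat pump: 70,900,000 BTU / 3412 = 20,780 kWh heat; / 3.9 = 5,328 kWh in → × €0.168 = €895.12; + 12 × €16.62 standing = €1,094.56
Difference = |€984.52 − €1,094.56| = €110.04

€110.04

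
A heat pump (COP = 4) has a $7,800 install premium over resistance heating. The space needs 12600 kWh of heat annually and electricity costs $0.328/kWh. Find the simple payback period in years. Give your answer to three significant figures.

2.52 years

Resistance: 12600 kWh × $0.328 = $4,132.80/yr
Heat pump: 12600 / 4 = 3150 kWh in → × $0.328 = $1,033.20/yr
Annual savings = $3,099.60
Payback = $7,800 / $3,099.60 = 2.52 years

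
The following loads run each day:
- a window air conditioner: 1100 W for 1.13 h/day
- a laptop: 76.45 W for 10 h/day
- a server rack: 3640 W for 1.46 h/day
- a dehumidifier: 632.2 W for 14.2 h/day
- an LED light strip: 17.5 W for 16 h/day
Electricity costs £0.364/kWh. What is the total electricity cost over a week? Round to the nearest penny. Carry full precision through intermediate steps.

£42.24

window air conditioner: 1100 W × 1.13 h × 7 d = 8,701 Wh = 8.701 kWh
laptop: 76.45 W × 10 h × 7 d = 5,352 Wh = 5.351 kWh
server rack: 3640 W × 1.46 h × 7 d = 37,201 Wh = 37.2 kWh
dehumidifier: 632.2 W × 14.2 h × 7 d = 62,841 Wh = 62.84 kWh
LED light strip: 17.5 W × 16 h × 7 d = 1,960 Wh = 1.96 kWh
Total energy = 8.701 + 5.351 + 37.2 + 62.84 + 1.96 = 116.1 kWh
Cost = 116.1 kWh × £0.364 = £42.24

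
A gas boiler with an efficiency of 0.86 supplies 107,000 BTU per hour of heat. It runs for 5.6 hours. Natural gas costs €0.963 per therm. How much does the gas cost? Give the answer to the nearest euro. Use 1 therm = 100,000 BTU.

Heat delivered = 107,000 BTU/h × 5.6 h = 599,200 BTU
Gas input = 599,200 / 0.86 = 696,744 BTU
= 696,744 / 100,000 = 6.967 therm
Cost = 6.967 × €0.963/therm = €6.71 ≈ €7

€7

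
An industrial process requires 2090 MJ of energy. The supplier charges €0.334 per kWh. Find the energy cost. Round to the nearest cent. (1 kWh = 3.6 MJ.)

2090 MJ × (0.27778 kWh/MJ) = 580.6 kWh
Cost = 580.6 kWh × €0.334/kWh = €193.91

€193.91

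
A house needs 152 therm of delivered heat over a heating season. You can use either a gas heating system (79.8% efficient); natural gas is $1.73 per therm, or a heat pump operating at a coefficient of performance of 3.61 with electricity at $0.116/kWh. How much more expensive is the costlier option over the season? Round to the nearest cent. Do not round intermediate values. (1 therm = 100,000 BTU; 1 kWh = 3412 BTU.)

$186.38

Heat load = 152 therm × 100,000 = 15,200,000 BTU
Gas: input = 15,200,000 / 0.798 = 19,047,619 BTU = 190.5 therm → 190.5 × $1.73 = $329.52
Heat pump: 15,200,000 BTU / 3412 = 4,455 kWh heat; / 3.61 = 1,234 kWh in → × $0.116 = $143.15
Difference = |$329.52 − $143.15| = $186.38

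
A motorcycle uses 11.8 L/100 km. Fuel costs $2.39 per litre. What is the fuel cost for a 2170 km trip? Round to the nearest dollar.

$612

Fuel = 11.8 L/100 km × 2170 km / 100 = 256.1 L
Cost = 256.1 L × $2.39/L = $611.98 ≈ $612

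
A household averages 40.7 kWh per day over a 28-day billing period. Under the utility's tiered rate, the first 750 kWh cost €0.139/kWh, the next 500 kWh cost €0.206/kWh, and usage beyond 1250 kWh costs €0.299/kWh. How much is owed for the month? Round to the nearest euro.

Usage = 40.7 kWh/day × 28 days = 1139.6 kWh
First 750 kWh × €0.139 = €104.25
Next 389.6 kWh × €0.206 = €80.26
Remaining tier: 0 kWh (not reached)
Total = €184.51 ≈ €185

€185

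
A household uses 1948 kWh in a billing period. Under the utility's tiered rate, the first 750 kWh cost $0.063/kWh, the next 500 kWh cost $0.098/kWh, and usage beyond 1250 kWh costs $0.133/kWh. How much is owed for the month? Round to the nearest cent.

First 750 kWh × $0.063 = $47.25
Next 500 kWh × $0.098 = $49.00
Remaining 698 kWh × $0.133 = $92.83
Total = $189.08

$189.08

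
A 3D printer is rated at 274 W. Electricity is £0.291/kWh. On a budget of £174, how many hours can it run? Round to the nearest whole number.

2182 h

Energy budget = £174 / £0.291 per kWh = 597.9 kWh = 597,938 Wh
Runtime = 597,938 Wh / 274 W = 2,182 h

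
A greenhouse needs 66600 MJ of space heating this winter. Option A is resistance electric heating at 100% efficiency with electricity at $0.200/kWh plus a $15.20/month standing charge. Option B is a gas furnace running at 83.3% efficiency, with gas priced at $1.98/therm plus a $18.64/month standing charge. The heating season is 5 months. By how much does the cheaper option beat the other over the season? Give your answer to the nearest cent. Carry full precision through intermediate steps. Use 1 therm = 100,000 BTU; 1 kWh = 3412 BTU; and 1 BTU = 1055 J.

$2182.63

Heat load = 66600 MJ = 66,600,000,000 J / 1055 = 63,127,962 BTU
Gas: input = 63,127,962 / 0.833 = 75,783,868 BTU = 757.8 therm → 757.8 × $1.98 = $1,500.52; + 5 × $18.64 standing = $1,593.72
Electric: 63,127,962 BTU / 3412 = 18,500 kWh → × $0.200 = $3,700.35; + 5 × $15.20 standing = $3,776.35
Difference = |$1,593.72 − $3,776.35| = $2,182.63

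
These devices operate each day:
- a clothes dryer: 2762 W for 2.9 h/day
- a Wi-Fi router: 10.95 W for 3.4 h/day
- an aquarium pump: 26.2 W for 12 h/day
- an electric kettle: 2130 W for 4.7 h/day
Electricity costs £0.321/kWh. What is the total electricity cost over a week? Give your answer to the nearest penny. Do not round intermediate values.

£41.28

clothes dryer: 2762 W × 2.9 h × 7 d = 56,069 Wh = 56.07 kWh
Wi-Fi router: 10.95 W × 3.4 h × 7 d = 261 Wh = 0.2606 kWh
aquarium pump: 26.2 W × 12 h × 7 d = 2,201 Wh = 2.201 kWh
electric kettle: 2130 W × 4.7 h × 7 d = 70,077 Wh = 70.08 kWh
Total energy = 56.07 + 0.2606 + 2.201 + 70.08 = 128.6 kWh
Cost = 128.6 kWh × £0.321 = £41.28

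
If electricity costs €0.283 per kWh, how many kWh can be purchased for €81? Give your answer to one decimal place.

€81 / €0.283 per kWh = 286.2 kWh

286.2 kWh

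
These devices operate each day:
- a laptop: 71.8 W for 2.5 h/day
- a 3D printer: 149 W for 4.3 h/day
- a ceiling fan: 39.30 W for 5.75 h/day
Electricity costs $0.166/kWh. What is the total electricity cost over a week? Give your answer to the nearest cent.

laptop: 71.8 W × 2.5 h × 7 d = 1,256 Wh = 1.256 kWh
3D printer: 149 W × 4.3 h × 7 d = 4,485 Wh = 4.485 kWh
ceiling fan: 39.30 W × 5.75 h × 7 d = 1,582 Wh = 1.582 kWh
Total energy = 1.256 + 4.485 + 1.582 = 7.323 kWh
Cost = 7.323 kWh × $0.166 = $1.22

$1.22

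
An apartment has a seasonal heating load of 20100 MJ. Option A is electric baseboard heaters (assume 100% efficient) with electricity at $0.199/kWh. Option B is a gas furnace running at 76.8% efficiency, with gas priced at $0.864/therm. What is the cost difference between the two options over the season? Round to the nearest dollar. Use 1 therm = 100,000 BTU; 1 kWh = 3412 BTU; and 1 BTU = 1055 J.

Heat load = 20100 MJ = 20,100,000,000 J / 1055 = 19,052,133 BTU
Gas: input = 19,052,133 / 0.768 = 24,807,464 BTU = 248.1 therm → 248.1 × $0.864 = $214.34
Electric: 19,052,133 BTU / 3412 = 5,584 kWh → × $0.199 = $1,111.19
Difference = |$214.34 − $1,111.19| = $896.85 ≈ $897

$897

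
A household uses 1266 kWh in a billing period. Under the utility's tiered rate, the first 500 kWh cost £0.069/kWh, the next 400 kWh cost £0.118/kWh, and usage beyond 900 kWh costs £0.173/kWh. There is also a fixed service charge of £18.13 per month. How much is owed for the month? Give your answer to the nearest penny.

First 500 kWh × £0.069 = £34.50
Next 400 kWh × £0.118 = £47.20
Remaining 366 kWh × £0.173 = £63.32
Energy charge = £145.02; + service £18.13 = £163.15

£163.15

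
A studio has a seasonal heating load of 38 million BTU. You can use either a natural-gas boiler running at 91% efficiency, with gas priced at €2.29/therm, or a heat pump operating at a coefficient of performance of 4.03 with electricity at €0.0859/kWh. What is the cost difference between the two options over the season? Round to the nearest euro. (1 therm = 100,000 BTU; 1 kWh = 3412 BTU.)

Heat load = 38 × 10⁶ BTU = 38,000,000 BTU
Gas: input = 38,000,000 / 0.91 = 41,758,242 BTU = 417.6 therm → 417.6 × €2.29 = €956.26
Heat pump: 38,000,000 BTU / 3412 = 11,140 kWh heat; / 4.03 = 2,764 kWh in → × €0.0859 = €237.39
Difference = |€956.26 − €237.39| = €718.87 ≈ €719

€719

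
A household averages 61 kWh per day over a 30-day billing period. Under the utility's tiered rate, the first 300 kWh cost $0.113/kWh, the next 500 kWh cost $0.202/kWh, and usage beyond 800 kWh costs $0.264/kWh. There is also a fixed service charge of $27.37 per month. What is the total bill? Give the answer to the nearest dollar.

Usage = 61 kWh/day × 30 days = 1830 kWh
First 300 kWh × $0.113 = $33.90
Next 500 kWh × $0.202 = $101.00
Remaining 1030 kWh × $0.264 = $271.92
Energy charge = $406.82; + service $27.37 = $434.19 ≈ $434

$434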